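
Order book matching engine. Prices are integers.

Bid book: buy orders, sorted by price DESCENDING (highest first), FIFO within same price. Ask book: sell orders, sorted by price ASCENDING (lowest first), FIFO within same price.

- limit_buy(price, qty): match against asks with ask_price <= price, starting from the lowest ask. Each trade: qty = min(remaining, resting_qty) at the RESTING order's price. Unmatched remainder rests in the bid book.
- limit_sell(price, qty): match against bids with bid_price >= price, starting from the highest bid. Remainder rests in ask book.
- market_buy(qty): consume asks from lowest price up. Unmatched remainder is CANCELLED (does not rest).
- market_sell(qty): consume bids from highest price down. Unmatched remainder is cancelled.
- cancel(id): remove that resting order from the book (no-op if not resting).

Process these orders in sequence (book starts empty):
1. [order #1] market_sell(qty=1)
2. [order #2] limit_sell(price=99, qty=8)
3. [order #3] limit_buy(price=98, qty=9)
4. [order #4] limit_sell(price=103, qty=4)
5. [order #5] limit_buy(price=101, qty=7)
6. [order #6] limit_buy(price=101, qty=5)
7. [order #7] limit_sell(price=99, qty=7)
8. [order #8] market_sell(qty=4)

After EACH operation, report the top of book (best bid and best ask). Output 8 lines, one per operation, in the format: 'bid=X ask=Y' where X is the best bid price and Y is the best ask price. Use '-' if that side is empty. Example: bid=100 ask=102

Answer: bid=- ask=-
bid=- ask=99
bid=98 ask=99
bid=98 ask=99
bid=98 ask=99
bid=101 ask=103
bid=98 ask=99
bid=98 ask=99

Derivation:
After op 1 [order #1] market_sell(qty=1): fills=none; bids=[-] asks=[-]
After op 2 [order #2] limit_sell(price=99, qty=8): fills=none; bids=[-] asks=[#2:8@99]
After op 3 [order #3] limit_buy(price=98, qty=9): fills=none; bids=[#3:9@98] asks=[#2:8@99]
After op 4 [order #4] limit_sell(price=103, qty=4): fills=none; bids=[#3:9@98] asks=[#2:8@99 #4:4@103]
After op 5 [order #5] limit_buy(price=101, qty=7): fills=#5x#2:7@99; bids=[#3:9@98] asks=[#2:1@99 #4:4@103]
After op 6 [order #6] limit_buy(price=101, qty=5): fills=#6x#2:1@99; bids=[#6:4@101 #3:9@98] asks=[#4:4@103]
After op 7 [order #7] limit_sell(price=99, qty=7): fills=#6x#7:4@101; bids=[#3:9@98] asks=[#7:3@99 #4:4@103]
After op 8 [order #8] market_sell(qty=4): fills=#3x#8:4@98; bids=[#3:5@98] asks=[#7:3@99 #4:4@103]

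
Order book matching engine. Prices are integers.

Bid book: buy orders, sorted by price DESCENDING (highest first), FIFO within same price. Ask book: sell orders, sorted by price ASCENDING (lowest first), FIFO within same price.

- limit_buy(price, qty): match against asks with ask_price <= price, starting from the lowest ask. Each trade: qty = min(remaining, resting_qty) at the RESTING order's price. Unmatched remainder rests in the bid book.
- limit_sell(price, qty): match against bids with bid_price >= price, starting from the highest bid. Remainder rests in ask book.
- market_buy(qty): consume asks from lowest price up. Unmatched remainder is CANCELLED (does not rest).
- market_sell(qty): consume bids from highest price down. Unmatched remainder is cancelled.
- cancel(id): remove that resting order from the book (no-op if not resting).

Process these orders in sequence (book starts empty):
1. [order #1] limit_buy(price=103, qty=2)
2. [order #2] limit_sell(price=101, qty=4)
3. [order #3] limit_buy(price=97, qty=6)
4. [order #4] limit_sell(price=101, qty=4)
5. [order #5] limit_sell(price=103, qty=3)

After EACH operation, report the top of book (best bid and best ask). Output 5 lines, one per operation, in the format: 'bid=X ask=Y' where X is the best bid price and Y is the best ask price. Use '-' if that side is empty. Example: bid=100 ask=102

After op 1 [order #1] limit_buy(price=103, qty=2): fills=none; bids=[#1:2@103] asks=[-]
After op 2 [order #2] limit_sell(price=101, qty=4): fills=#1x#2:2@103; bids=[-] asks=[#2:2@101]
After op 3 [order #3] limit_buy(price=97, qty=6): fills=none; bids=[#3:6@97] asks=[#2:2@101]
After op 4 [order #4] limit_sell(price=101, qty=4): fills=none; bids=[#3:6@97] asks=[#2:2@101 #4:4@101]
After op 5 [order #5] limit_sell(price=103, qty=3): fills=none; bids=[#3:6@97] asks=[#2:2@101 #4:4@101 #5:3@103]

Answer: bid=103 ask=-
bid=- ask=101
bid=97 ask=101
bid=97 ask=101
bid=97 ask=101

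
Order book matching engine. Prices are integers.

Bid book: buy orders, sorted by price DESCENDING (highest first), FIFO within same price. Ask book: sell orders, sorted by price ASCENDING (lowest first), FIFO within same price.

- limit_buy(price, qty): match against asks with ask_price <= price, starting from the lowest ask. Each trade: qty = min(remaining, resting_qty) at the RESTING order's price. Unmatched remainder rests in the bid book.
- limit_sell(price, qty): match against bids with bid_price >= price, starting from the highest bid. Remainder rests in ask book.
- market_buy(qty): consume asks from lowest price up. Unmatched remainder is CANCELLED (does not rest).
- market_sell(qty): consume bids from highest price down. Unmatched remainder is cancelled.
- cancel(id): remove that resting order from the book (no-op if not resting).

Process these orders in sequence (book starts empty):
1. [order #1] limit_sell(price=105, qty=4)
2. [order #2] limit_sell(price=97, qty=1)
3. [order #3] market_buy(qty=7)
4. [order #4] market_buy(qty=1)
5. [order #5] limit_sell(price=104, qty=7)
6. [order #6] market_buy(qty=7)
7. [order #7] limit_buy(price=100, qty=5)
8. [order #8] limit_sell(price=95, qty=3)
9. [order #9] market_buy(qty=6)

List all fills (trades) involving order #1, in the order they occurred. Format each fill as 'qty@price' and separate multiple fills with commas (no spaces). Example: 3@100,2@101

Answer: 4@105

Derivation:
After op 1 [order #1] limit_sell(price=105, qty=4): fills=none; bids=[-] asks=[#1:4@105]
After op 2 [order #2] limit_sell(price=97, qty=1): fills=none; bids=[-] asks=[#2:1@97 #1:4@105]
After op 3 [order #3] market_buy(qty=7): fills=#3x#2:1@97 #3x#1:4@105; bids=[-] asks=[-]
After op 4 [order #4] market_buy(qty=1): fills=none; bids=[-] asks=[-]
After op 5 [order #5] limit_sell(price=104, qty=7): fills=none; bids=[-] asks=[#5:7@104]
After op 6 [order #6] market_buy(qty=7): fills=#6x#5:7@104; bids=[-] asks=[-]
After op 7 [order #7] limit_buy(price=100, qty=5): fills=none; bids=[#7:5@100] asks=[-]
After op 8 [order #8] limit_sell(price=95, qty=3): fills=#7x#8:3@100; bids=[#7:2@100] asks=[-]
After op 9 [order #9] market_buy(qty=6): fills=none; bids=[#7:2@100] asks=[-]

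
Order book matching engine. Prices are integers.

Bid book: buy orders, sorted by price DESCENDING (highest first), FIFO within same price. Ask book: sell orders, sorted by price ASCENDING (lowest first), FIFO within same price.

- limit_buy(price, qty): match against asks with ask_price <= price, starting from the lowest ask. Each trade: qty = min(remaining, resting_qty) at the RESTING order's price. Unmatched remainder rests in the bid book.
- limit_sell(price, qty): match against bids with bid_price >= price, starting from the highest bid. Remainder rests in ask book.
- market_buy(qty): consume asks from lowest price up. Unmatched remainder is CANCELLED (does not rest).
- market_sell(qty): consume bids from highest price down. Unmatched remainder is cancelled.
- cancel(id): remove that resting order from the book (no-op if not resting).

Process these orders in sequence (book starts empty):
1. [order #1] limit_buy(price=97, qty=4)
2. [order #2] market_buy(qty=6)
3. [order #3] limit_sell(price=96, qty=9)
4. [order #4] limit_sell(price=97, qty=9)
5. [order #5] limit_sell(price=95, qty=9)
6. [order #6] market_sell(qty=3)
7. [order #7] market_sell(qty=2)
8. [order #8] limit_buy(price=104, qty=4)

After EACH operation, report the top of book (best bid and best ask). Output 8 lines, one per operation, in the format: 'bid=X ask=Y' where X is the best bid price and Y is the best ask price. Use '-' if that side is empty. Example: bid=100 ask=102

Answer: bid=97 ask=-
bid=97 ask=-
bid=- ask=96
bid=- ask=96
bid=- ask=95
bid=- ask=95
bid=- ask=95
bid=- ask=95

Derivation:
After op 1 [order #1] limit_buy(price=97, qty=4): fills=none; bids=[#1:4@97] asks=[-]
After op 2 [order #2] market_buy(qty=6): fills=none; bids=[#1:4@97] asks=[-]
After op 3 [order #3] limit_sell(price=96, qty=9): fills=#1x#3:4@97; bids=[-] asks=[#3:5@96]
After op 4 [order #4] limit_sell(price=97, qty=9): fills=none; bids=[-] asks=[#3:5@96 #4:9@97]
After op 5 [order #5] limit_sell(price=95, qty=9): fills=none; bids=[-] asks=[#5:9@95 #3:5@96 #4:9@97]
After op 6 [order #6] market_sell(qty=3): fills=none; bids=[-] asks=[#5:9@95 #3:5@96 #4:9@97]
After op 7 [order #7] market_sell(qty=2): fills=none; bids=[-] asks=[#5:9@95 #3:5@96 #4:9@97]
After op 8 [order #8] limit_buy(price=104, qty=4): fills=#8x#5:4@95; bids=[-] asks=[#5:5@95 #3:5@96 #4:9@97]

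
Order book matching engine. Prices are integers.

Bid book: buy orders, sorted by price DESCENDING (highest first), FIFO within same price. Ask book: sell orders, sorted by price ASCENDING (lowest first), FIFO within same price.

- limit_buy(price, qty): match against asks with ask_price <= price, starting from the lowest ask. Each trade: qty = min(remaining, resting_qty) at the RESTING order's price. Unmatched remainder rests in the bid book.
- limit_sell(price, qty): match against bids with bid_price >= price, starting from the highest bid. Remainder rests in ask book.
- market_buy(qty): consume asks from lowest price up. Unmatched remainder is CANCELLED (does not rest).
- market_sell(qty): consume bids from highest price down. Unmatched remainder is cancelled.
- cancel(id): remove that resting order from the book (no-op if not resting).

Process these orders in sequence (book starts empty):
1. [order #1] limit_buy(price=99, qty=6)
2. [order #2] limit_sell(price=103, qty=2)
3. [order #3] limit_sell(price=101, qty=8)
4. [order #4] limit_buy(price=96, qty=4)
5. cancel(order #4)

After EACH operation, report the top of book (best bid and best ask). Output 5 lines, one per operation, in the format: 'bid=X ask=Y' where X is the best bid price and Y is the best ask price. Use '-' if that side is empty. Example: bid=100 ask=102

Answer: bid=99 ask=-
bid=99 ask=103
bid=99 ask=101
bid=99 ask=101
bid=99 ask=101

Derivation:
After op 1 [order #1] limit_buy(price=99, qty=6): fills=none; bids=[#1:6@99] asks=[-]
After op 2 [order #2] limit_sell(price=103, qty=2): fills=none; bids=[#1:6@99] asks=[#2:2@103]
After op 3 [order #3] limit_sell(price=101, qty=8): fills=none; bids=[#1:6@99] asks=[#3:8@101 #2:2@103]
After op 4 [order #4] limit_buy(price=96, qty=4): fills=none; bids=[#1:6@99 #4:4@96] asks=[#3:8@101 #2:2@103]
After op 5 cancel(order #4): fills=none; bids=[#1:6@99] asks=[#3:8@101 #2:2@103]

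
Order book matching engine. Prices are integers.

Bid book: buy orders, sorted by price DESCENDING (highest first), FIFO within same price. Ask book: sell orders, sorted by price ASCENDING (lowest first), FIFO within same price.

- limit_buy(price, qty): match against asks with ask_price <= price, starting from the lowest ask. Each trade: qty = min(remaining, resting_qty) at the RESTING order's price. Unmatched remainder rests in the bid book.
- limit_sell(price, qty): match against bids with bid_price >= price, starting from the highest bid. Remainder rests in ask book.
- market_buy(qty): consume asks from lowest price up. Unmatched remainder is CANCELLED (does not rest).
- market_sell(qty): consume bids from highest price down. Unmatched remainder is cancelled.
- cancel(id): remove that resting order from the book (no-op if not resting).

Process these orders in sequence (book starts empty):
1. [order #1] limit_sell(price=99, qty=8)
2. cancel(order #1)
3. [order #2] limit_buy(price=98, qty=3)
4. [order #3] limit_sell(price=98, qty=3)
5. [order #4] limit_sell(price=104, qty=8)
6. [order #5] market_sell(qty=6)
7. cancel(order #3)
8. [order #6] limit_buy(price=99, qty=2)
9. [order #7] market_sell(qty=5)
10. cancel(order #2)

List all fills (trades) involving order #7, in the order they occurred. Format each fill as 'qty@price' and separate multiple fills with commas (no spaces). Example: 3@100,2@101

After op 1 [order #1] limit_sell(price=99, qty=8): fills=none; bids=[-] asks=[#1:8@99]
After op 2 cancel(order #1): fills=none; bids=[-] asks=[-]
After op 3 [order #2] limit_buy(price=98, qty=3): fills=none; bids=[#2:3@98] asks=[-]
After op 4 [order #3] limit_sell(price=98, qty=3): fills=#2x#3:3@98; bids=[-] asks=[-]
After op 5 [order #4] limit_sell(price=104, qty=8): fills=none; bids=[-] asks=[#4:8@104]
After op 6 [order #5] market_sell(qty=6): fills=none; bids=[-] asks=[#4:8@104]
After op 7 cancel(order #3): fills=none; bids=[-] asks=[#4:8@104]
After op 8 [order #6] limit_buy(price=99, qty=2): fills=none; bids=[#6:2@99] asks=[#4:8@104]
After op 9 [order #7] market_sell(qty=5): fills=#6x#7:2@99; bids=[-] asks=[#4:8@104]
After op 10 cancel(order #2): fills=none; bids=[-] asks=[#4:8@104]

Answer: 2@99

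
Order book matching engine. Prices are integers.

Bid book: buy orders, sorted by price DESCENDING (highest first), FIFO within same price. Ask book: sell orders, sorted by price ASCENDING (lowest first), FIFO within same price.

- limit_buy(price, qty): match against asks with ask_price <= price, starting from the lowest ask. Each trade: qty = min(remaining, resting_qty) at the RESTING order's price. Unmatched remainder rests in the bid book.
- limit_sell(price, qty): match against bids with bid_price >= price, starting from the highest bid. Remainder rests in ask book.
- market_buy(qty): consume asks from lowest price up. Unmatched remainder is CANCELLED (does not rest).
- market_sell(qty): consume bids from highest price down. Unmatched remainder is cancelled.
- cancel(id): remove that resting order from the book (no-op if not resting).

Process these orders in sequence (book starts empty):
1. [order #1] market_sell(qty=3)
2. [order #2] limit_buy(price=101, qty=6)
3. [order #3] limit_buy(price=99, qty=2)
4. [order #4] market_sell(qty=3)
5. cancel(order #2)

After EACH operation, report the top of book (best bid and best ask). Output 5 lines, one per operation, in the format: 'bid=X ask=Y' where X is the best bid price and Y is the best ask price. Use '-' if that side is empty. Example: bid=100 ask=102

After op 1 [order #1] market_sell(qty=3): fills=none; bids=[-] asks=[-]
After op 2 [order #2] limit_buy(price=101, qty=6): fills=none; bids=[#2:6@101] asks=[-]
After op 3 [order #3] limit_buy(price=99, qty=2): fills=none; bids=[#2:6@101 #3:2@99] asks=[-]
After op 4 [order #4] market_sell(qty=3): fills=#2x#4:3@101; bids=[#2:3@101 #3:2@99] asks=[-]
After op 5 cancel(order #2): fills=none; bids=[#3:2@99] asks=[-]

Answer: bid=- ask=-
bid=101 ask=-
bid=101 ask=-
bid=101 ask=-
bid=99 ask=-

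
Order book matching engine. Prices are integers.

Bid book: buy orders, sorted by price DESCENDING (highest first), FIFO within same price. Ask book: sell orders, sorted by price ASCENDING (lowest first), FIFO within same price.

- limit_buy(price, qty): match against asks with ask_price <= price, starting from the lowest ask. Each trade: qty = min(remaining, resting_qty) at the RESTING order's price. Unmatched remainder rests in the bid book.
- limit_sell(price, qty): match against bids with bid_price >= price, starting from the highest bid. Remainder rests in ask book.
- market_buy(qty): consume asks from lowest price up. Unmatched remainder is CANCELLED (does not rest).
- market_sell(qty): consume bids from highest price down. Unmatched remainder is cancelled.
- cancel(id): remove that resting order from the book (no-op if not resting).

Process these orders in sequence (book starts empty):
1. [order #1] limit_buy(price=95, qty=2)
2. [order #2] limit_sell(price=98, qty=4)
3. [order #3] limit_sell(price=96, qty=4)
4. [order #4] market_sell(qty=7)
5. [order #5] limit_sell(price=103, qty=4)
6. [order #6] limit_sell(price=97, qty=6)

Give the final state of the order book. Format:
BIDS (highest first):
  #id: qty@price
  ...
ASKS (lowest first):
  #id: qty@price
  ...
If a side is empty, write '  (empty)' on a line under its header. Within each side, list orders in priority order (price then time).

Answer: BIDS (highest first):
  (empty)
ASKS (lowest first):
  #3: 4@96
  #6: 6@97
  #2: 4@98
  #5: 4@103

Derivation:
After op 1 [order #1] limit_buy(price=95, qty=2): fills=none; bids=[#1:2@95] asks=[-]
After op 2 [order #2] limit_sell(price=98, qty=4): fills=none; bids=[#1:2@95] asks=[#2:4@98]
After op 3 [order #3] limit_sell(price=96, qty=4): fills=none; bids=[#1:2@95] asks=[#3:4@96 #2:4@98]
After op 4 [order #4] market_sell(qty=7): fills=#1x#4:2@95; bids=[-] asks=[#3:4@96 #2:4@98]
After op 5 [order #5] limit_sell(price=103, qty=4): fills=none; bids=[-] asks=[#3:4@96 #2:4@98 #5:4@103]
After op 6 [order #6] limit_sell(price=97, qty=6): fills=none; bids=[-] asks=[#3:4@96 #6:6@97 #2:4@98 #5:4@103]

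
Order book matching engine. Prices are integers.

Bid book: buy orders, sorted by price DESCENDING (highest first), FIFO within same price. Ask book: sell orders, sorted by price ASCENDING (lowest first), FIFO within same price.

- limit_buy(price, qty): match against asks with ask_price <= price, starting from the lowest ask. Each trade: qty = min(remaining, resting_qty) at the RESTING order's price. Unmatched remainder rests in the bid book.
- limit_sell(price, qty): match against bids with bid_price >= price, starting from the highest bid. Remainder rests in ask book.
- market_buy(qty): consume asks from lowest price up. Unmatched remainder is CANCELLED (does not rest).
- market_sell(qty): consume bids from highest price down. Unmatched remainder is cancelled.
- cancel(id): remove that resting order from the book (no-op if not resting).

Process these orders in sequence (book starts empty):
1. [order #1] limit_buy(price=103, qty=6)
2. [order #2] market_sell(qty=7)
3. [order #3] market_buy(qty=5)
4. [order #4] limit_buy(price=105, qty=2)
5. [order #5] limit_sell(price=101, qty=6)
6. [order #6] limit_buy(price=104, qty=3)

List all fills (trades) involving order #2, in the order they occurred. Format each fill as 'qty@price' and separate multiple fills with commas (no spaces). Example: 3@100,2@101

Answer: 6@103

Derivation:
After op 1 [order #1] limit_buy(price=103, qty=6): fills=none; bids=[#1:6@103] asks=[-]
After op 2 [order #2] market_sell(qty=7): fills=#1x#2:6@103; bids=[-] asks=[-]
After op 3 [order #3] market_buy(qty=5): fills=none; bids=[-] asks=[-]
After op 4 [order #4] limit_buy(price=105, qty=2): fills=none; bids=[#4:2@105] asks=[-]
After op 5 [order #5] limit_sell(price=101, qty=6): fills=#4x#5:2@105; bids=[-] asks=[#5:4@101]
After op 6 [order #6] limit_buy(price=104, qty=3): fills=#6x#5:3@101; bids=[-] asks=[#5:1@101]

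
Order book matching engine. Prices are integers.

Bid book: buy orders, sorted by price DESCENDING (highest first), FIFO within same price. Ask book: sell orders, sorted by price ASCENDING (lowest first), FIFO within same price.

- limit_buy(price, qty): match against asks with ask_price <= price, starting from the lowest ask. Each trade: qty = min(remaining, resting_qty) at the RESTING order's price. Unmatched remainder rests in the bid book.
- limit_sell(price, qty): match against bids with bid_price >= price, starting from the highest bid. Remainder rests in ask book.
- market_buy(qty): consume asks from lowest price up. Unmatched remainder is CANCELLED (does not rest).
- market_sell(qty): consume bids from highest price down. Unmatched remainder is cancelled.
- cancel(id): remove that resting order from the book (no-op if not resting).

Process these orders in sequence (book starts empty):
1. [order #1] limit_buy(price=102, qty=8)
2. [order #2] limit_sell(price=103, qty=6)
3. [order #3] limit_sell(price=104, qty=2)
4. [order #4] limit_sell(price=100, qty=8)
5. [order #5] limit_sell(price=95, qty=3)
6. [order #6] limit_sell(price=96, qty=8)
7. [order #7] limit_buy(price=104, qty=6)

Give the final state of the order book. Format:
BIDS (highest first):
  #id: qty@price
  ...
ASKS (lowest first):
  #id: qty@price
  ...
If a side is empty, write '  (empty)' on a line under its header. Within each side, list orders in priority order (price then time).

After op 1 [order #1] limit_buy(price=102, qty=8): fills=none; bids=[#1:8@102] asks=[-]
After op 2 [order #2] limit_sell(price=103, qty=6): fills=none; bids=[#1:8@102] asks=[#2:6@103]
After op 3 [order #3] limit_sell(price=104, qty=2): fills=none; bids=[#1:8@102] asks=[#2:6@103 #3:2@104]
After op 4 [order #4] limit_sell(price=100, qty=8): fills=#1x#4:8@102; bids=[-] asks=[#2:6@103 #3:2@104]
After op 5 [order #5] limit_sell(price=95, qty=3): fills=none; bids=[-] asks=[#5:3@95 #2:6@103 #3:2@104]
After op 6 [order #6] limit_sell(price=96, qty=8): fills=none; bids=[-] asks=[#5:3@95 #6:8@96 #2:6@103 #3:2@104]
After op 7 [order #7] limit_buy(price=104, qty=6): fills=#7x#5:3@95 #7x#6:3@96; bids=[-] asks=[#6:5@96 #2:6@103 #3:2@104]

Answer: BIDS (highest first):
  (empty)
ASKS (lowest first):
  #6: 5@96
  #2: 6@103
  #3: 2@104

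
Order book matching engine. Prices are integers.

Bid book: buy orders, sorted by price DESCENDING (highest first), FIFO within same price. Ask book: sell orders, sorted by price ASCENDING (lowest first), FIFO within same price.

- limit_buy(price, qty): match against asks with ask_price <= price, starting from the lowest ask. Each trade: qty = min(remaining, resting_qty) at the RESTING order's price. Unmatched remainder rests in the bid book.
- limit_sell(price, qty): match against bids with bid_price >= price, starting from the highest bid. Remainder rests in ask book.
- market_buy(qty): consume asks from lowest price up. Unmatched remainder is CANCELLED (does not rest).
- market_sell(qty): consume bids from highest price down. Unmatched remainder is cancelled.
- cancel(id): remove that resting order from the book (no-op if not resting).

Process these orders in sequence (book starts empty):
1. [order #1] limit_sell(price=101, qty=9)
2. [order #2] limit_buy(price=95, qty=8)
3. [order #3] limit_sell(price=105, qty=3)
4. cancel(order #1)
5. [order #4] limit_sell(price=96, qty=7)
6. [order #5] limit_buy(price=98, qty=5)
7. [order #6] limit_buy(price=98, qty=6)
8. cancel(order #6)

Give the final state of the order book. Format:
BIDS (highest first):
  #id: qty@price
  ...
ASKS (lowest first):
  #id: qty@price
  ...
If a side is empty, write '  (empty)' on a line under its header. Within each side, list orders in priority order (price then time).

Answer: BIDS (highest first):
  #2: 8@95
ASKS (lowest first):
  #3: 3@105

Derivation:
After op 1 [order #1] limit_sell(price=101, qty=9): fills=none; bids=[-] asks=[#1:9@101]
After op 2 [order #2] limit_buy(price=95, qty=8): fills=none; bids=[#2:8@95] asks=[#1:9@101]
After op 3 [order #3] limit_sell(price=105, qty=3): fills=none; bids=[#2:8@95] asks=[#1:9@101 #3:3@105]
After op 4 cancel(order #1): fills=none; bids=[#2:8@95] asks=[#3:3@105]
After op 5 [order #4] limit_sell(price=96, qty=7): fills=none; bids=[#2:8@95] asks=[#4:7@96 #3:3@105]
After op 6 [order #5] limit_buy(price=98, qty=5): fills=#5x#4:5@96; bids=[#2:8@95] asks=[#4:2@96 #3:3@105]
After op 7 [order #6] limit_buy(price=98, qty=6): fills=#6x#4:2@96; bids=[#6:4@98 #2:8@95] asks=[#3:3@105]
After op 8 cancel(order #6): fills=none; bids=[#2:8@95] asks=[#3:3@105]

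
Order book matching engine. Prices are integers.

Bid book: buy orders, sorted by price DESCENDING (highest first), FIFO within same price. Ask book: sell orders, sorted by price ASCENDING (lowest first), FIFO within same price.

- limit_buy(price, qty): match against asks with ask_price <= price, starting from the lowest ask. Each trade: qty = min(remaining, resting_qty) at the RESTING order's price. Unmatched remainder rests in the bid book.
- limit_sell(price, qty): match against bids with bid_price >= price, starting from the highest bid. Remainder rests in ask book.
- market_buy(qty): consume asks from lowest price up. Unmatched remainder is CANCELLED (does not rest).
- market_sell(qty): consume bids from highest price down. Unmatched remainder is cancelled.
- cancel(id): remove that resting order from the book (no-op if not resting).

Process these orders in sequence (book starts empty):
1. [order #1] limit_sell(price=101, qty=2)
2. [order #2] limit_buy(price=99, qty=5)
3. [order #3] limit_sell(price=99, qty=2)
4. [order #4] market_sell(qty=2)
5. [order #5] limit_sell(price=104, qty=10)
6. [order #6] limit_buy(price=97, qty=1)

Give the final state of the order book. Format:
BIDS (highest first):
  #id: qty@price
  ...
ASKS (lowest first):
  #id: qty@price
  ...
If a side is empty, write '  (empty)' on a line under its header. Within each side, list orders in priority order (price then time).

After op 1 [order #1] limit_sell(price=101, qty=2): fills=none; bids=[-] asks=[#1:2@101]
After op 2 [order #2] limit_buy(price=99, qty=5): fills=none; bids=[#2:5@99] asks=[#1:2@101]
After op 3 [order #3] limit_sell(price=99, qty=2): fills=#2x#3:2@99; bids=[#2:3@99] asks=[#1:2@101]
After op 4 [order #4] market_sell(qty=2): fills=#2x#4:2@99; bids=[#2:1@99] asks=[#1:2@101]
After op 5 [order #5] limit_sell(price=104, qty=10): fills=none; bids=[#2:1@99] asks=[#1:2@101 #5:10@104]
After op 6 [order #6] limit_buy(price=97, qty=1): fills=none; bids=[#2:1@99 #6:1@97] asks=[#1:2@101 #5:10@104]

Answer: BIDS (highest first):
  #2: 1@99
  #6: 1@97
ASKS (lowest first):
  #1: 2@101
  #5: 10@104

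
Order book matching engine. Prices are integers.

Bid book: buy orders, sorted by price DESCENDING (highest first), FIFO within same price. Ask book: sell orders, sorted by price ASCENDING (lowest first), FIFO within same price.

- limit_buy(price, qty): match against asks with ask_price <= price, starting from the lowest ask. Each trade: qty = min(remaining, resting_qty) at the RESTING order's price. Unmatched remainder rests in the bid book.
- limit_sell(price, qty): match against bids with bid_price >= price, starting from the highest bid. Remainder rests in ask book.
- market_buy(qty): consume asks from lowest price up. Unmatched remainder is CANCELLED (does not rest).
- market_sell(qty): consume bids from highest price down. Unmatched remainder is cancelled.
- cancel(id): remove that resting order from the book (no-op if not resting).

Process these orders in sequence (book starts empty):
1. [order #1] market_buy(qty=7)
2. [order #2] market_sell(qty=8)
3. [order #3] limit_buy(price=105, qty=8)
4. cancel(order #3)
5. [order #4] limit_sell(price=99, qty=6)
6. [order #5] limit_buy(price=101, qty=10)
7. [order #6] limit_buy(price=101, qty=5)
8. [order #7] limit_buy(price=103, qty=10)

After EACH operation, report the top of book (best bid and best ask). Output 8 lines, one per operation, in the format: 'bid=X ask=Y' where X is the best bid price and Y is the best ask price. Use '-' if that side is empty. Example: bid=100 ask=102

Answer: bid=- ask=-
bid=- ask=-
bid=105 ask=-
bid=- ask=-
bid=- ask=99
bid=101 ask=-
bid=101 ask=-
bid=103 ask=-

Derivation:
After op 1 [order #1] market_buy(qty=7): fills=none; bids=[-] asks=[-]
After op 2 [order #2] market_sell(qty=8): fills=none; bids=[-] asks=[-]
After op 3 [order #3] limit_buy(price=105, qty=8): fills=none; bids=[#3:8@105] asks=[-]
After op 4 cancel(order #3): fills=none; bids=[-] asks=[-]
After op 5 [order #4] limit_sell(price=99, qty=6): fills=none; bids=[-] asks=[#4:6@99]
After op 6 [order #5] limit_buy(price=101, qty=10): fills=#5x#4:6@99; bids=[#5:4@101] asks=[-]
After op 7 [order #6] limit_buy(price=101, qty=5): fills=none; bids=[#5:4@101 #6:5@101] asks=[-]
After op 8 [order #7] limit_buy(price=103, qty=10): fills=none; bids=[#7:10@103 #5:4@101 #6:5@101] asks=[-]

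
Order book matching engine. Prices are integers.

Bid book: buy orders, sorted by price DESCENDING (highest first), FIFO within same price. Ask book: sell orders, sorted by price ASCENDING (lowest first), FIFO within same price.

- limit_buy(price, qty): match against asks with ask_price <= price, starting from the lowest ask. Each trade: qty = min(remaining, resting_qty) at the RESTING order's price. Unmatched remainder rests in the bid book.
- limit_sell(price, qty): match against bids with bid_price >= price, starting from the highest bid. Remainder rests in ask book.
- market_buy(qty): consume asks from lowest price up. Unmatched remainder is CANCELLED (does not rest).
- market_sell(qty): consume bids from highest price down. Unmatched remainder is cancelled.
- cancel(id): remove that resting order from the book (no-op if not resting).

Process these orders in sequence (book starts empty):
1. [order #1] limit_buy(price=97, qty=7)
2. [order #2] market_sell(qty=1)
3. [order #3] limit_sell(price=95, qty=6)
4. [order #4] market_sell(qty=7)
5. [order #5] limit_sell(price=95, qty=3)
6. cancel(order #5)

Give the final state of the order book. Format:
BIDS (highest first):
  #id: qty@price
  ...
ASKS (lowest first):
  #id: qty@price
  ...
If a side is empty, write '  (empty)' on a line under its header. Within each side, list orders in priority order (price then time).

Answer: BIDS (highest first):
  (empty)
ASKS (lowest first):
  (empty)

Derivation:
After op 1 [order #1] limit_buy(price=97, qty=7): fills=none; bids=[#1:7@97] asks=[-]
After op 2 [order #2] market_sell(qty=1): fills=#1x#2:1@97; bids=[#1:6@97] asks=[-]
After op 3 [order #3] limit_sell(price=95, qty=6): fills=#1x#3:6@97; bids=[-] asks=[-]
After op 4 [order #4] market_sell(qty=7): fills=none; bids=[-] asks=[-]
After op 5 [order #5] limit_sell(price=95, qty=3): fills=none; bids=[-] asks=[#5:3@95]
After op 6 cancel(order #5): fills=none; bids=[-] asks=[-]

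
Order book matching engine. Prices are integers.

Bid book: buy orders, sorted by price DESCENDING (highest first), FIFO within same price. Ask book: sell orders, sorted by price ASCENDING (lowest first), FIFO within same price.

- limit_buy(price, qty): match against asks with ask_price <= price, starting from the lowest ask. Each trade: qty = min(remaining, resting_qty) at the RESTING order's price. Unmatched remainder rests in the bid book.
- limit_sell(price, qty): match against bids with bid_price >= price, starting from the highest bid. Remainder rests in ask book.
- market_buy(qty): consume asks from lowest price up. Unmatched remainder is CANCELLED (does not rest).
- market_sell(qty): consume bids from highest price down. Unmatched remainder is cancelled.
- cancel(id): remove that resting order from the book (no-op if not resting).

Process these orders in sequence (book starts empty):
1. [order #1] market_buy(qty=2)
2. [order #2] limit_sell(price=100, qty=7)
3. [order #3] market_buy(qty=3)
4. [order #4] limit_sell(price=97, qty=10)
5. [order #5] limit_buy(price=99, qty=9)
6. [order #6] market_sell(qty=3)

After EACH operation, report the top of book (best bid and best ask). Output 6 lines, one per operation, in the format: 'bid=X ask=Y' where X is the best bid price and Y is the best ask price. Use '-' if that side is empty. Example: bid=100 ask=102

Answer: bid=- ask=-
bid=- ask=100
bid=- ask=100
bid=- ask=97
bid=- ask=97
bid=- ask=97

Derivation:
After op 1 [order #1] market_buy(qty=2): fills=none; bids=[-] asks=[-]
After op 2 [order #2] limit_sell(price=100, qty=7): fills=none; bids=[-] asks=[#2:7@100]
After op 3 [order #3] market_buy(qty=3): fills=#3x#2:3@100; bids=[-] asks=[#2:4@100]
After op 4 [order #4] limit_sell(price=97, qty=10): fills=none; bids=[-] asks=[#4:10@97 #2:4@100]
After op 5 [order #5] limit_buy(price=99, qty=9): fills=#5x#4:9@97; bids=[-] asks=[#4:1@97 #2:4@100]
After op 6 [order #6] market_sell(qty=3): fills=none; bids=[-] asks=[#4:1@97 #2:4@100]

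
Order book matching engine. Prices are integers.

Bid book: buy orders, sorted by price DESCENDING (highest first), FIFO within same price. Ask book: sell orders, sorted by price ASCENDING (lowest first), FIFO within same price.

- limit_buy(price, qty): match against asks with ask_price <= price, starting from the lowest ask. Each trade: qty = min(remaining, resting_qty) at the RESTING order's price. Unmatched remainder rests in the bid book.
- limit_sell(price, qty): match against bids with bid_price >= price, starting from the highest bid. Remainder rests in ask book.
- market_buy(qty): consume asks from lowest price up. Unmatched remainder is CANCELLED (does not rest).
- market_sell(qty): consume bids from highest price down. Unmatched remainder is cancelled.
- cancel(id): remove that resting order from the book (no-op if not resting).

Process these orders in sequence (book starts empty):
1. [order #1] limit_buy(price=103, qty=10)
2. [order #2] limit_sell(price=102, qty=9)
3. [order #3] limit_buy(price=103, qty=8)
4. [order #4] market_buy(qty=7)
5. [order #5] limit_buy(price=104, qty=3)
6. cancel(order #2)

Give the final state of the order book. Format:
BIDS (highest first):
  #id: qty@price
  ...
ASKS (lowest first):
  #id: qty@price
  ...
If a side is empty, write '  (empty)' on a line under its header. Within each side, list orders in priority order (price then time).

Answer: BIDS (highest first):
  #5: 3@104
  #1: 1@103
  #3: 8@103
ASKS (lowest first):
  (empty)

Derivation:
After op 1 [order #1] limit_buy(price=103, qty=10): fills=none; bids=[#1:10@103] asks=[-]
After op 2 [order #2] limit_sell(price=102, qty=9): fills=#1x#2:9@103; bids=[#1:1@103] asks=[-]
After op 3 [order #3] limit_buy(price=103, qty=8): fills=none; bids=[#1:1@103 #3:8@103] asks=[-]
After op 4 [order #4] market_buy(qty=7): fills=none; bids=[#1:1@103 #3:8@103] asks=[-]
After op 5 [order #5] limit_buy(price=104, qty=3): fills=none; bids=[#5:3@104 #1:1@103 #3:8@103] asks=[-]
After op 6 cancel(order #2): fills=none; bids=[#5:3@104 #1:1@103 #3:8@103] asks=[-]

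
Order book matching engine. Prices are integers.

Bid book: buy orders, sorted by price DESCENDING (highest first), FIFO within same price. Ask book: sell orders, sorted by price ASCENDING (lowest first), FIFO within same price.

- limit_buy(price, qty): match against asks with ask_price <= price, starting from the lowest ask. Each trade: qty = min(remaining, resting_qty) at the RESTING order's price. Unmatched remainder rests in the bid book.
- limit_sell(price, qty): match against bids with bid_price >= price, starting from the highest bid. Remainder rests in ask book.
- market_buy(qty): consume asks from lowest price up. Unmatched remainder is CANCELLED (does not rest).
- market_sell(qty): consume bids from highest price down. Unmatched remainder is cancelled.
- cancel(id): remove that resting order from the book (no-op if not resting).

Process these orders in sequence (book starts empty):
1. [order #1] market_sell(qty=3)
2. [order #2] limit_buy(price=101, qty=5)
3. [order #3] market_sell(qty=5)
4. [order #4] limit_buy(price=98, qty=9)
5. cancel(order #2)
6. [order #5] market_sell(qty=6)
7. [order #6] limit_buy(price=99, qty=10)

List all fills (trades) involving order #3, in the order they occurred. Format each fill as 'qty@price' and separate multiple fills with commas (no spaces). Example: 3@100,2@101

Answer: 5@101

Derivation:
After op 1 [order #1] market_sell(qty=3): fills=none; bids=[-] asks=[-]
After op 2 [order #2] limit_buy(price=101, qty=5): fills=none; bids=[#2:5@101] asks=[-]
After op 3 [order #3] market_sell(qty=5): fills=#2x#3:5@101; bids=[-] asks=[-]
After op 4 [order #4] limit_buy(price=98, qty=9): fills=none; bids=[#4:9@98] asks=[-]
After op 5 cancel(order #2): fills=none; bids=[#4:9@98] asks=[-]
After op 6 [order #5] market_sell(qty=6): fills=#4x#5:6@98; bids=[#4:3@98] asks=[-]
After op 7 [order #6] limit_buy(price=99, qty=10): fills=none; bids=[#6:10@99 #4:3@98] asks=[-]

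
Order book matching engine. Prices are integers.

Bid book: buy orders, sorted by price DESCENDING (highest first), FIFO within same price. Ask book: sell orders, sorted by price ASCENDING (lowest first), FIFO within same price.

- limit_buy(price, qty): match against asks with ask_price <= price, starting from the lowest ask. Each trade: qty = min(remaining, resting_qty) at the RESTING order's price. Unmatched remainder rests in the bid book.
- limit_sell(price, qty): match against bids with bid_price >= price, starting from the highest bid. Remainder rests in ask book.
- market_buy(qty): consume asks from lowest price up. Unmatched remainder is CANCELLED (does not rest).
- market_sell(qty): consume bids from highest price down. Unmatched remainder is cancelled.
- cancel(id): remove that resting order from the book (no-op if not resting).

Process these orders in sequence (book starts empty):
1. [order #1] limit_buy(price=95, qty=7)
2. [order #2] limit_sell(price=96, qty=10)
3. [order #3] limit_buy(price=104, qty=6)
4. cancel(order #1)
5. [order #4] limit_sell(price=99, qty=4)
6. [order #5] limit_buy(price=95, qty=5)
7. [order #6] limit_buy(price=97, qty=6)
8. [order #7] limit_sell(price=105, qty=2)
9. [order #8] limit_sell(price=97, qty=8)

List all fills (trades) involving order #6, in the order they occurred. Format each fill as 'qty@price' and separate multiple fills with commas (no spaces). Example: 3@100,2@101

After op 1 [order #1] limit_buy(price=95, qty=7): fills=none; bids=[#1:7@95] asks=[-]
After op 2 [order #2] limit_sell(price=96, qty=10): fills=none; bids=[#1:7@95] asks=[#2:10@96]
After op 3 [order #3] limit_buy(price=104, qty=6): fills=#3x#2:6@96; bids=[#1:7@95] asks=[#2:4@96]
After op 4 cancel(order #1): fills=none; bids=[-] asks=[#2:4@96]
After op 5 [order #4] limit_sell(price=99, qty=4): fills=none; bids=[-] asks=[#2:4@96 #4:4@99]
After op 6 [order #5] limit_buy(price=95, qty=5): fills=none; bids=[#5:5@95] asks=[#2:4@96 #4:4@99]
After op 7 [order #6] limit_buy(price=97, qty=6): fills=#6x#2:4@96; bids=[#6:2@97 #5:5@95] asks=[#4:4@99]
After op 8 [order #7] limit_sell(price=105, qty=2): fills=none; bids=[#6:2@97 #5:5@95] asks=[#4:4@99 #7:2@105]
After op 9 [order #8] limit_sell(price=97, qty=8): fills=#6x#8:2@97; bids=[#5:5@95] asks=[#8:6@97 #4:4@99 #7:2@105]

Answer: 4@96,2@97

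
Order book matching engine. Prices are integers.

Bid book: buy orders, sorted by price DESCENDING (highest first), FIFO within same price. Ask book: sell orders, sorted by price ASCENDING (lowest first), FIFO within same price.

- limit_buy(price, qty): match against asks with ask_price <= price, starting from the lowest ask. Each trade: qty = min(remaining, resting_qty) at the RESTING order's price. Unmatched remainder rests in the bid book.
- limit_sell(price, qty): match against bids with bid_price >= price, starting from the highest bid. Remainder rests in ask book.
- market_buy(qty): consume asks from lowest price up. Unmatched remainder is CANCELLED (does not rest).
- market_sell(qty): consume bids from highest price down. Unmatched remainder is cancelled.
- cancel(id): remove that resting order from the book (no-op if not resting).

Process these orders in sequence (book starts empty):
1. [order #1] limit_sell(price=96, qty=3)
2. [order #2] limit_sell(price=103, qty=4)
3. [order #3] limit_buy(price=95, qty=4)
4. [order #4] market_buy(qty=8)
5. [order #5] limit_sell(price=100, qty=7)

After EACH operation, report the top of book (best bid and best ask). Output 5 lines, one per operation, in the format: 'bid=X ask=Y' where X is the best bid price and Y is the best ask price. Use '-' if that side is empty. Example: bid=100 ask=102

Answer: bid=- ask=96
bid=- ask=96
bid=95 ask=96
bid=95 ask=-
bid=95 ask=100

Derivation:
After op 1 [order #1] limit_sell(price=96, qty=3): fills=none; bids=[-] asks=[#1:3@96]
After op 2 [order #2] limit_sell(price=103, qty=4): fills=none; bids=[-] asks=[#1:3@96 #2:4@103]
After op 3 [order #3] limit_buy(price=95, qty=4): fills=none; bids=[#3:4@95] asks=[#1:3@96 #2:4@103]
After op 4 [order #4] market_buy(qty=8): fills=#4x#1:3@96 #4x#2:4@103; bids=[#3:4@95] asks=[-]
After op 5 [order #5] limit_sell(price=100, qty=7): fills=none; bids=[#3:4@95] asks=[#5:7@100]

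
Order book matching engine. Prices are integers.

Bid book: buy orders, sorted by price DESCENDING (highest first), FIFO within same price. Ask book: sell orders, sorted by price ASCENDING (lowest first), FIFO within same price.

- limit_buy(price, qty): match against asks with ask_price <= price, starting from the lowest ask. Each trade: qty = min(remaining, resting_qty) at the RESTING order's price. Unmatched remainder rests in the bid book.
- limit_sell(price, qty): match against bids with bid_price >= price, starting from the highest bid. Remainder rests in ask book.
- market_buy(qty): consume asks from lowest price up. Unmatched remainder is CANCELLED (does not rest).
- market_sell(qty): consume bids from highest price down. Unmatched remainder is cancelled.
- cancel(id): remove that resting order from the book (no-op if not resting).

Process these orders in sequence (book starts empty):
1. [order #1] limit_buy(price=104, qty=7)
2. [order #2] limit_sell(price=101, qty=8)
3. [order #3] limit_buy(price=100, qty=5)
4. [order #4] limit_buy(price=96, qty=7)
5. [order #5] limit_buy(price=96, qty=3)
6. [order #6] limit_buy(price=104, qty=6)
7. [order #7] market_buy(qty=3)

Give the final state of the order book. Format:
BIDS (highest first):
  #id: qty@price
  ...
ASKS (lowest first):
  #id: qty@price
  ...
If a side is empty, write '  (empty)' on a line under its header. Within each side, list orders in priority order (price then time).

Answer: BIDS (highest first):
  #6: 5@104
  #3: 5@100
  #4: 7@96
  #5: 3@96
ASKS (lowest first):
  (empty)

Derivation:
After op 1 [order #1] limit_buy(price=104, qty=7): fills=none; bids=[#1:7@104] asks=[-]
After op 2 [order #2] limit_sell(price=101, qty=8): fills=#1x#2:7@104; bids=[-] asks=[#2:1@101]
After op 3 [order #3] limit_buy(price=100, qty=5): fills=none; bids=[#3:5@100] asks=[#2:1@101]
After op 4 [order #4] limit_buy(price=96, qty=7): fills=none; bids=[#3:5@100 #4:7@96] asks=[#2:1@101]
After op 5 [order #5] limit_buy(price=96, qty=3): fills=none; bids=[#3:5@100 #4:7@96 #5:3@96] asks=[#2:1@101]
After op 6 [order #6] limit_buy(price=104, qty=6): fills=#6x#2:1@101; bids=[#6:5@104 #3:5@100 #4:7@96 #5:3@96] asks=[-]
After op 7 [order #7] market_buy(qty=3): fills=none; bids=[#6:5@104 #3:5@100 #4:7@96 #5:3@96] asks=[-]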